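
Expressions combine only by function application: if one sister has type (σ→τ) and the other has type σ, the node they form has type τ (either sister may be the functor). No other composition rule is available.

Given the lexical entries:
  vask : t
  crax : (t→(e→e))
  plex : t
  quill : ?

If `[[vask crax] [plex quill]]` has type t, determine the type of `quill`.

For [[vask crax] [plex quill]] to have type t with [vask crax] of type (e→e), [plex quill] must be the function: [plex quill] : ((e→e)→t).
For [plex quill] to have type ((e→e)→t) with plex of type t, quill must be the function: quill : (t→((e→e)→t)).

(t→((e→e)→t))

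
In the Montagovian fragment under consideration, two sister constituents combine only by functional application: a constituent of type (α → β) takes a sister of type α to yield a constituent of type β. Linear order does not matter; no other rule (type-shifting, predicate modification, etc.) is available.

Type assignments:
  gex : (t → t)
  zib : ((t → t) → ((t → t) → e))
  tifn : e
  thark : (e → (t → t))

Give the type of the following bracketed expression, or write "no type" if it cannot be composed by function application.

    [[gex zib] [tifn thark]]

[gex zib]: zib is ((t → t) → ((t → t) → e)), gex is (t → t); result ((t → t) → e).
[tifn thark]: thark is (e → (t → t)), tifn is e; result (t → t).
[[gex zib] [tifn thark]]: [gex zib] is ((t → t) → e), [tifn thark] is (t → t); result e.

e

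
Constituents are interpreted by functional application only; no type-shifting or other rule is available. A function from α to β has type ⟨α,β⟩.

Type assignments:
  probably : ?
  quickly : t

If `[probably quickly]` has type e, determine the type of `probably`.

⟨t,e⟩

At [probably quickly] (required: e): quickly is t, which is not a function with range e; hence probably is the functor — type ⟨t,e⟩.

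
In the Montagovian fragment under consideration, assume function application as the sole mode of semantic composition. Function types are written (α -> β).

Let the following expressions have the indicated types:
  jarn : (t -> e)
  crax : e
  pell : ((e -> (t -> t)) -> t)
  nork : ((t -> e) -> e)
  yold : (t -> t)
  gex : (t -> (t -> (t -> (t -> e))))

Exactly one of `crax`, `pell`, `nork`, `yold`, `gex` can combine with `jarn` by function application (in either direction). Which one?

crax : e — jarn needs t; crax needs nothing (atomic); neither fits.
pell : ((e -> (t -> t)) -> t) — jarn needs t; pell needs (e -> (t -> t)); neither fits.
nork — combines: nork : ((t -> e) -> e) takes jarn : (t -> e) as argument, giving e.
yold : (t -> t) — jarn needs t; yold needs t; neither fits.
gex : (t -> (t -> (t -> (t -> e)))) — jarn needs t; gex needs t; neither fits.

nork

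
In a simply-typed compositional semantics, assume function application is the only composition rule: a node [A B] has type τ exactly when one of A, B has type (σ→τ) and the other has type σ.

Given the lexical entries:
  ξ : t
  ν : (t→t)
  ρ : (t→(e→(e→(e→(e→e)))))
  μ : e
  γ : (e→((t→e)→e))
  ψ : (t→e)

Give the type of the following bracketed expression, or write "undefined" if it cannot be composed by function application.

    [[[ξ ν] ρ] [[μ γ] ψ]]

At [ξ ν], ν : (t→t) takes ξ : t, giving t.
At [[ξ ν] ρ], ρ : (t→(e→(e→(e→(e→e))))) takes [ξ ν] : t, giving (e→(e→(e→(e→e)))).
At [μ γ], γ : (e→((t→e)→e)) takes μ : e, giving ((t→e)→e).
At [[μ γ] ψ], [μ γ] : ((t→e)→e) takes ψ : (t→e), giving e.
At [[[ξ ν] ρ] [[μ γ] ψ]], [[ξ ν] ρ] : (e→(e→(e→(e→e)))) takes [[μ γ] ψ] : e, giving (e→(e→(e→e))).

(e→(e→(e→e)))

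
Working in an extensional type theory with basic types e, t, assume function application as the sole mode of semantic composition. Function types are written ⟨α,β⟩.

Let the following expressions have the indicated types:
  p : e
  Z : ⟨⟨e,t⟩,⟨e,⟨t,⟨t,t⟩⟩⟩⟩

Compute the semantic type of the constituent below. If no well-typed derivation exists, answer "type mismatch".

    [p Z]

[p Z]: e and ⟨⟨e,t⟩,⟨e,⟨t,⟨t,t⟩⟩⟩⟩ cannot combine by function application — type clash.

type mismatch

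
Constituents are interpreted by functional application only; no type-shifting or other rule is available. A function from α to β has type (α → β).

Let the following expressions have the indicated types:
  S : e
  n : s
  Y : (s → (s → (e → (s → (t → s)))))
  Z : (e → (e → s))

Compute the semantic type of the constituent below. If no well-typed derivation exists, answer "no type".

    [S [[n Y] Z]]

[n Y] — Y of type (s → (s → (e → (s → (t → s))))) combines with n of type s: type (s → (e → (s → (t → s)))).
[[n Y] Z]: (s → (e → (s → (t → s)))) with (e → (e → s)) — neither is a function whose domain matches the other; composition fails here.

no type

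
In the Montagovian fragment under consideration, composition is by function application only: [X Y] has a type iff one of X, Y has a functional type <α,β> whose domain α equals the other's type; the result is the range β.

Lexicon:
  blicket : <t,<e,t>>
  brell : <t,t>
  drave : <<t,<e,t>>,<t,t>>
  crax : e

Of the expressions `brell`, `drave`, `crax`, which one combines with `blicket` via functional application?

brell : <t,t> — does not combine with blicket.
drave — combines: drave : <<t,<e,t>>,<t,t>> takes blicket : <t,<e,t>> as argument, giving <t,t>.
crax : e — does not combine with blicket.

drave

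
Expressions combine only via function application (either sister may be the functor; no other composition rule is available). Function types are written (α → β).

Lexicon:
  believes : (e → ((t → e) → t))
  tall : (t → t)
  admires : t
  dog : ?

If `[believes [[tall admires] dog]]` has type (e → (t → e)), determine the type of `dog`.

(t → ((e → ((t → e) → t)) → (e → (t → e))))

[believes [[tall admires] dog]] is required to be (e → (t → e)). believes : (e → ((t → e) → t)) cannot yield (e → (t → e)) as functor, so [[tall admires] dog] : ((e → ((t → e) → t)) → (e → (t → e))).
[[tall admires] dog] is required to be ((e → ((t → e) → t)) → (e → (t → e))). [tall admires] : t cannot yield ((e → ((t → e) → t)) → (e → (t → e))) as functor, so dog : (t → ((e → ((t → e) → t)) → (e → (t → e)))).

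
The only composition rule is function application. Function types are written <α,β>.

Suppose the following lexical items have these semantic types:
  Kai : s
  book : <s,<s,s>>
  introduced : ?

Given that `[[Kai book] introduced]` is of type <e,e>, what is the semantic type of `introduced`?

At [[Kai book] introduced] (required: <e,e>): [Kai book] is <s,s>, which is not a function with range <e,e>; hence introduced is the functor — type <<s,s>,<e,e>>.

<<s,s>,<e,e>>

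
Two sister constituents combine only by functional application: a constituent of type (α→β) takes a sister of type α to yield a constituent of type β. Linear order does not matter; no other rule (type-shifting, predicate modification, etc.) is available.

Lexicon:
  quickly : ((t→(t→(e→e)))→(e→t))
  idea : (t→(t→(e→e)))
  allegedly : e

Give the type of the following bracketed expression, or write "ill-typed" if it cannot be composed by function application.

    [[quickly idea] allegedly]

t

[quickly idea] — quickly of type ((t→(t→(e→e)))→(e→t)) combines with idea of type (t→(t→(e→e))): type (e→t).
[[quickly idea] allegedly] — [quickly idea] of type (e→t) combines with allegedly of type e: type t.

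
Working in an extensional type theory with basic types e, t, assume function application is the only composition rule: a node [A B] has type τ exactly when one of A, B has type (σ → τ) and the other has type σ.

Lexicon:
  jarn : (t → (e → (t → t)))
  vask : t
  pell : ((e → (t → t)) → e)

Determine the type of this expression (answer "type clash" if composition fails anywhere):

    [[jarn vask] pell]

At [jarn vask], jarn : (t → (e → (t → t))) takes vask : t, giving (e → (t → t)).
At [[jarn vask] pell], pell : ((e → (t → t)) → e) takes [jarn vask] : (e → (t → t)), giving e.

e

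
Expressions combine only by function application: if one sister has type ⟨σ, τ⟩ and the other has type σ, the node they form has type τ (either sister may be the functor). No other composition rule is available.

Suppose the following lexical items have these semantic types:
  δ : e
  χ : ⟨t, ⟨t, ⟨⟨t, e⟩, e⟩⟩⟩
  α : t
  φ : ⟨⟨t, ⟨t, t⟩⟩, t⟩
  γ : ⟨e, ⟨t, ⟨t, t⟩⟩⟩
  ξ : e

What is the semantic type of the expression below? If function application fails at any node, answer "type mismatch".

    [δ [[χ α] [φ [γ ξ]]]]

type mismatch

[χ α]: χ is ⟨t, ⟨t, ⟨⟨t, e⟩, e⟩⟩⟩, α is t; result ⟨t, ⟨⟨t, e⟩, e⟩⟩.
[γ ξ]: γ is ⟨e, ⟨t, ⟨t, t⟩⟩⟩, ξ is e; result ⟨t, ⟨t, t⟩⟩.
[φ [γ ξ]]: φ is ⟨⟨t, ⟨t, t⟩⟩, t⟩, [γ ξ] is ⟨t, ⟨t, t⟩⟩; result t.
[[χ α] [φ [γ ξ]]]: [χ α] is ⟨t, ⟨⟨t, e⟩, e⟩⟩, [φ [γ ξ]] is t; result ⟨⟨t, e⟩, e⟩.
[δ [[χ α] [φ [γ ξ]]]]: e and ⟨⟨t, e⟩, e⟩ cannot combine by function application — type clash.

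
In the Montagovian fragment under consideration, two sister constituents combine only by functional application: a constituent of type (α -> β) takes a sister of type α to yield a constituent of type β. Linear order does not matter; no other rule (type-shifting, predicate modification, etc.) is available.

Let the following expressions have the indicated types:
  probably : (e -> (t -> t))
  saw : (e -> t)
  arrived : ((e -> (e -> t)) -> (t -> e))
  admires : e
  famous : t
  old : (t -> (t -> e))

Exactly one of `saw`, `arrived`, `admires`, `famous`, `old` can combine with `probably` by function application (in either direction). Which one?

saw : (e -> t) — neither side's domain matches the other.
arrived : ((e -> (e -> t)) -> (t -> e)) — neither side's domain matches the other.
admires — combines: probably : (e -> (t -> t)) takes admires : e as argument, giving (t -> t).
famous : t — neither side's domain matches the other.
old : (t -> (t -> e)) — neither side's domain matches the other.

admires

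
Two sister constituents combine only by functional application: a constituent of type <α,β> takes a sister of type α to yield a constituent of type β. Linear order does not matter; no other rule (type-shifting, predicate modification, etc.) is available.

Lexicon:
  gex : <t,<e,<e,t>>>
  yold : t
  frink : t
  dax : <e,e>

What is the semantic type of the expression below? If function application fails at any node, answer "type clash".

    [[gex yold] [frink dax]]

[gex yold]: gex is <t,<e,<e,t>>>, yold is t; result <e,<e,t>>.
[frink dax]: t with <e,e> — neither is a function whose domain matches the other; composition fails here.

type clash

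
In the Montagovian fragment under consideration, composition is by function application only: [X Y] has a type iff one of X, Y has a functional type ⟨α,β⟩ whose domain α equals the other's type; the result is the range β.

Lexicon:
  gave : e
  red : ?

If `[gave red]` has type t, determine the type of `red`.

⟨e,t⟩

[gave red] must have type t. The sister gave has type e; that is not a function onto t, so red must be the functor, of type ⟨e,t⟩.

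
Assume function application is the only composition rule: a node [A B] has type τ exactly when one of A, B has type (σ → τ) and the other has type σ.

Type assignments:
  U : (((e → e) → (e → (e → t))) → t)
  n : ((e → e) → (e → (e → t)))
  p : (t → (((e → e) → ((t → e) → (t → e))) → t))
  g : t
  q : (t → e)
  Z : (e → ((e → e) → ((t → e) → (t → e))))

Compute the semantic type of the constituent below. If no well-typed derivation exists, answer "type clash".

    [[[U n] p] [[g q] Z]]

t

At [U n], U : (((e → e) → (e → (e → t))) → t) takes n : ((e → e) → (e → (e → t))), giving t.
At [[U n] p], p : (t → (((e → e) → ((t → e) → (t → e))) → t)) takes [U n] : t, giving (((e → e) → ((t → e) → (t → e))) → t).
At [g q], q : (t → e) takes g : t, giving e.
At [[g q] Z], Z : (e → ((e → e) → ((t → e) → (t → e)))) takes [g q] : e, giving ((e → e) → ((t → e) → (t → e))).
At [[[U n] p] [[g q] Z]], [[U n] p] : (((e → e) → ((t → e) → (t → e))) → t) takes [[g q] Z] : ((e → e) → ((t → e) → (t → e))), giving t.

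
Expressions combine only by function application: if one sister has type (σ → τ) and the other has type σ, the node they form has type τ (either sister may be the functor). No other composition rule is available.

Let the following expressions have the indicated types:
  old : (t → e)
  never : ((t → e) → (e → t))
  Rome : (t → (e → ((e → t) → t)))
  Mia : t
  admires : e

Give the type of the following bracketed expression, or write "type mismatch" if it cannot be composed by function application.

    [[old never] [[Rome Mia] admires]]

At [old never], never : ((t → e) → (e → t)) takes old : (t → e), giving (e → t).
At [Rome Mia], Rome : (t → (e → ((e → t) → t))) takes Mia : t, giving (e → ((e → t) → t)).
At [[Rome Mia] admires], [Rome Mia] : (e → ((e → t) → t)) takes admires : e, giving ((e → t) → t).
At [[old never] [[Rome Mia] admires]], [[Rome Mia] admires] : ((e → t) → t) takes [old never] : (e → t), giving t.

t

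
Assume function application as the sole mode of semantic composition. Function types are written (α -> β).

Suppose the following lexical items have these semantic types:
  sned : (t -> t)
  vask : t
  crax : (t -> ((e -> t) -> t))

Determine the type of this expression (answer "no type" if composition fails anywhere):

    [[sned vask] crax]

At [sned vask], sned : (t -> t) takes vask : t, giving t.
At [[sned vask] crax], crax : (t -> ((e -> t) -> t)) takes [sned vask] : t, giving ((e -> t) -> t).

((e -> t) -> t)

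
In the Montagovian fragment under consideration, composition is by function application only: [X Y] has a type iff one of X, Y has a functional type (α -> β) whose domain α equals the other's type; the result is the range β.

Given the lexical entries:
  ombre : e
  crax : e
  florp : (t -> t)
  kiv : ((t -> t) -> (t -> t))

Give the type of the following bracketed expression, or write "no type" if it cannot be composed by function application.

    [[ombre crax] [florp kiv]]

At [ombre crax]: neither e nor e can take the other as argument; the node is ill-typed.

no type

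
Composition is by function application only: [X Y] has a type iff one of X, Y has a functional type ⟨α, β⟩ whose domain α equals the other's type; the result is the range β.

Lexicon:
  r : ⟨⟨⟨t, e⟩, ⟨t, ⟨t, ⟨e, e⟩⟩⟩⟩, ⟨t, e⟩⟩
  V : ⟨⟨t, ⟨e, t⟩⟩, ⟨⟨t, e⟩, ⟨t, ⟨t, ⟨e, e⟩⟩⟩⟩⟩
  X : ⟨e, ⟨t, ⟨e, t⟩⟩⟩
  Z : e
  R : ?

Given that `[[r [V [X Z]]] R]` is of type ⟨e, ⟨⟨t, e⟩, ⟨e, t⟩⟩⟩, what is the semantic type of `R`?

[[r [V [X Z]]] R] is required to be ⟨e, ⟨⟨t, e⟩, ⟨e, t⟩⟩⟩. [r [V [X Z]]] : ⟨t, e⟩ cannot yield ⟨e, ⟨⟨t, e⟩, ⟨e, t⟩⟩⟩ as functor, so R : ⟨⟨t, e⟩, ⟨e, ⟨⟨t, e⟩, ⟨e, t⟩⟩⟩⟩.

⟨⟨t, e⟩, ⟨e, ⟨⟨t, e⟩, ⟨e, t⟩⟩⟩⟩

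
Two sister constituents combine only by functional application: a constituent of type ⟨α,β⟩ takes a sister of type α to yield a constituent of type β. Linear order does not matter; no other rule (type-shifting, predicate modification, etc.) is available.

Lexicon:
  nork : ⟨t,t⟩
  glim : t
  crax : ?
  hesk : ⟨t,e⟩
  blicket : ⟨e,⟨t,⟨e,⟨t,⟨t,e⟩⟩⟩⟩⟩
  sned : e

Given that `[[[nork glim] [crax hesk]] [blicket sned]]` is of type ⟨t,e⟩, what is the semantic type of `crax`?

[[[nork glim] [crax hesk]] [blicket sned]] is required to be ⟨t,e⟩. [blicket sned] : ⟨t,⟨e,⟨t,⟨t,e⟩⟩⟩⟩ cannot yield ⟨t,e⟩ as functor, so [[nork glim] [crax hesk]] : ⟨⟨t,⟨e,⟨t,⟨t,e⟩⟩⟩⟩,⟨t,e⟩⟩.
[[nork glim] [crax hesk]] is required to be ⟨⟨t,⟨e,⟨t,⟨t,e⟩⟩⟩⟩,⟨t,e⟩⟩. [nork glim] : t cannot yield ⟨⟨t,⟨e,⟨t,⟨t,e⟩⟩⟩⟩,⟨t,e⟩⟩ as functor, so [crax hesk] : ⟨t,⟨⟨t,⟨e,⟨t,⟨t,e⟩⟩⟩⟩,⟨t,e⟩⟩⟩.
[crax hesk] is required to be ⟨t,⟨⟨t,⟨e,⟨t,⟨t,e⟩⟩⟩⟩,⟨t,e⟩⟩⟩. hesk : ⟨t,e⟩ cannot yield ⟨t,⟨⟨t,⟨e,⟨t,⟨t,e⟩⟩⟩⟩,⟨t,e⟩⟩⟩ as functor, so crax : ⟨⟨t,e⟩,⟨t,⟨⟨t,⟨e,⟨t,⟨t,e⟩⟩⟩⟩,⟨t,e⟩⟩⟩⟩.

⟨⟨t,e⟩,⟨t,⟨⟨t,⟨e,⟨t,⟨t,e⟩⟩⟩⟩,⟨t,e⟩⟩⟩⟩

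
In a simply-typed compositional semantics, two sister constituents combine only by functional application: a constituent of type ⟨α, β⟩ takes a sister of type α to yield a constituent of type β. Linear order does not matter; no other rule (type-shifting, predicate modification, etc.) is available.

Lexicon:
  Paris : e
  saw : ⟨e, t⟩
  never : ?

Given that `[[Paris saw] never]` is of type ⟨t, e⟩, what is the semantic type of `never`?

[[Paris saw] never] is required to be ⟨t, e⟩. [Paris saw] : t cannot yield ⟨t, e⟩ as functor, so never : ⟨t, ⟨t, e⟩⟩.

⟨t, ⟨t, e⟩⟩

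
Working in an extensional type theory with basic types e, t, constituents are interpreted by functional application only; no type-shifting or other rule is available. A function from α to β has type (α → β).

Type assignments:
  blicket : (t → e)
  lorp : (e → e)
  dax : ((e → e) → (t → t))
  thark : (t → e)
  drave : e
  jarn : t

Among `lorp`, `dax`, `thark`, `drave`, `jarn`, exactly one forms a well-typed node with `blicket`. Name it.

jarn

lorp : (e → e) — does not combine with blicket.
dax : ((e → e) → (t → t)) — does not combine with blicket.
thark : (t → e) — does not combine with blicket.
drave : e — does not combine with blicket.
jarn — combines: blicket : (t → e) takes jarn : t as argument, giving e.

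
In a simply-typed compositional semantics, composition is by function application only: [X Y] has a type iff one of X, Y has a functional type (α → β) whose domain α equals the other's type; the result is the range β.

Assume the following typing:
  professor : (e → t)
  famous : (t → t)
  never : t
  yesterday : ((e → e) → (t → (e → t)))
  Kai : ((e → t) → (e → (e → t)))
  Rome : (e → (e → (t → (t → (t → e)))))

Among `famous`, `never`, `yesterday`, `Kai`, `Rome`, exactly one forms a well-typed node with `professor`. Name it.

Kai

famous : (t → t) — does not combine with professor.
never : t — does not combine with professor.
yesterday : ((e → e) → (t → (e → t))) — does not combine with professor.
Kai — combines: Kai : ((e → t) → (e → (e → t))) takes professor : (e → t) as argument, giving (e → (e → t)).
Rome : (e → (e → (t → (t → (t → e))))) — does not combine with professor.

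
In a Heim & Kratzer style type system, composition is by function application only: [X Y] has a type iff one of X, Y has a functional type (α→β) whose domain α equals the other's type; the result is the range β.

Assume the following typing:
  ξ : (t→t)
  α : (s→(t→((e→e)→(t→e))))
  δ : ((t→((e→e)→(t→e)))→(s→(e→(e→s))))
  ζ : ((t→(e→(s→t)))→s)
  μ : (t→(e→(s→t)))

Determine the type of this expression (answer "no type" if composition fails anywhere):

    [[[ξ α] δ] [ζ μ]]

At [ξ α]: neither (t→t) nor (s→(t→((e→e)→(t→e)))) can take the other as argument; the node is ill-typed.

no type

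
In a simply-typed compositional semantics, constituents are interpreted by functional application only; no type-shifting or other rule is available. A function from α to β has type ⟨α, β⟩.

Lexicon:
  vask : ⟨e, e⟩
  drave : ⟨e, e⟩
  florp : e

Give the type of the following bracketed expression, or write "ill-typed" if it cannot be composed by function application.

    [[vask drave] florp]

[vask drave]: ⟨e, e⟩ and ⟨e, e⟩ cannot combine by function application — type clash.

ill-typed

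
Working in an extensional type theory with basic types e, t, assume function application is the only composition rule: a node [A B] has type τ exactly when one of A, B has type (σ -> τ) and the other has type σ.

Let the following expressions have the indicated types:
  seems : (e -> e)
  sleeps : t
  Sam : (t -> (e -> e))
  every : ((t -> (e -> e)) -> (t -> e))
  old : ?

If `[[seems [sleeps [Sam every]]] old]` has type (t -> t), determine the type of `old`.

At [[seems [sleeps [Sam every]]] old] (required: (t -> t)): [seems [sleeps [Sam every]]] is e, which is not a function with range (t -> t); hence old is the functor — type (e -> (t -> t)).

(e -> (t -> t))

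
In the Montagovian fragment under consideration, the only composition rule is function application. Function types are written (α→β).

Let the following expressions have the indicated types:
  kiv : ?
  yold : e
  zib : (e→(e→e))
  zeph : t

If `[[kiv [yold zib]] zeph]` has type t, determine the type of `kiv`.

[[kiv [yold zib]] zeph] must have type t. The sister zeph has type t; that is not a function onto t, so [kiv [yold zib]] must be the functor, of type (t→t).
[kiv [yold zib]] must have type (t→t). The sister [yold zib] has type (e→e); that is not a function onto (t→t), so kiv must be the functor, of type ((e→e)→(t→t)).

((e→e)→(t→t))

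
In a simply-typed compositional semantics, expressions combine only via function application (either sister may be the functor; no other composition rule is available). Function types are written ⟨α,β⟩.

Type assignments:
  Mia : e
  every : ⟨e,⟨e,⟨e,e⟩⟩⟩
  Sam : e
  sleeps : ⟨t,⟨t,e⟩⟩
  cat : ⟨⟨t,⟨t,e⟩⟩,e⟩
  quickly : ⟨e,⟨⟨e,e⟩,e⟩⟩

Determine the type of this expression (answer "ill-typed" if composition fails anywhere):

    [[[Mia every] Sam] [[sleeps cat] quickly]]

[Mia every]: functor every : ⟨e,⟨e,⟨e,e⟩⟩⟩, argument Mia : e; result ⟨e,⟨e,e⟩⟩.
[[Mia every] Sam]: functor [Mia every] : ⟨e,⟨e,e⟩⟩, argument Sam : e; result ⟨e,e⟩.
[sleeps cat]: functor cat : ⟨⟨t,⟨t,e⟩⟩,e⟩, argument sleeps : ⟨t,⟨t,e⟩⟩; result e.
[[sleeps cat] quickly]: functor quickly : ⟨e,⟨⟨e,e⟩,e⟩⟩, argument [sleeps cat] : e; result ⟨⟨e,e⟩,e⟩.
[[[Mia every] Sam] [[sleeps cat] quickly]]: functor [[sleeps cat] quickly] : ⟨⟨e,e⟩,e⟩, argument [[Mia every] Sam] : ⟨e,e⟩; result e.

e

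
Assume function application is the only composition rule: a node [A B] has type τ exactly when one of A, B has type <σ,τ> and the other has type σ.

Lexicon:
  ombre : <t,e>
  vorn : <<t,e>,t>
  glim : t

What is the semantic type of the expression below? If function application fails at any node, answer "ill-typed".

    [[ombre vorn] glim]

[ombre vorn]: vorn is <<t,e>,t>, ombre is <t,e>; result t.
[[ombre vorn] glim]: t and t cannot combine by function application — type clash.

ill-typed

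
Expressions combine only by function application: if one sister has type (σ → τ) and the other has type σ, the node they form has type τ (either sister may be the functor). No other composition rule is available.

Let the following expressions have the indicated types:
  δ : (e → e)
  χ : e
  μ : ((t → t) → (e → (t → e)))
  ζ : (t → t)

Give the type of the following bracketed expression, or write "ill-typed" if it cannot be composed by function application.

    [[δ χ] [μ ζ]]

[δ χ]: functor δ : (e → e), argument χ : e; result e.
[μ ζ]: functor μ : ((t → t) → (e → (t → e))), argument ζ : (t → t); result (e → (t → e)).
[[δ χ] [μ ζ]]: functor [μ ζ] : (e → (t → e)), argument [δ χ] : e; result (t → e).

(t → e)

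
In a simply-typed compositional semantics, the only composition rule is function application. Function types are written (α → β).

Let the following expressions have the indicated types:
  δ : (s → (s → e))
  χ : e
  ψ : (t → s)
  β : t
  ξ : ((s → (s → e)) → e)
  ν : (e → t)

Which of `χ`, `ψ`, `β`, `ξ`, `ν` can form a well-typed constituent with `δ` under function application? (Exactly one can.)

χ : e — neither side's domain matches the other.
ψ : (t → s) — neither side's domain matches the other.
β : t — neither side's domain matches the other.
ξ — combines: ξ : ((s → (s → e)) → e) takes δ : (s → (s → e)) as argument, giving e.
ν : (e → t) — neither side's domain matches the other.

ξ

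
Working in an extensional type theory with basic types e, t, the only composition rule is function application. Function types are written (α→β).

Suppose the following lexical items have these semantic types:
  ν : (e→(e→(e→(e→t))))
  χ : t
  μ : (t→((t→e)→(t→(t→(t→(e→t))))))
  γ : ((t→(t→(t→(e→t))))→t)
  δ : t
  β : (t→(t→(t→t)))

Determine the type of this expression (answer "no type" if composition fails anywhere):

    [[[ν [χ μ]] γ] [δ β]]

[χ μ]: functor μ : (t→((t→e)→(t→(t→(t→(e→t)))))), argument χ : t; result ((t→e)→(t→(t→(t→(e→t))))).
[ν [χ μ]]: (e→(e→(e→(e→t)))) and ((t→e)→(t→(t→(t→(e→t))))) cannot combine by function application — type clash.

no type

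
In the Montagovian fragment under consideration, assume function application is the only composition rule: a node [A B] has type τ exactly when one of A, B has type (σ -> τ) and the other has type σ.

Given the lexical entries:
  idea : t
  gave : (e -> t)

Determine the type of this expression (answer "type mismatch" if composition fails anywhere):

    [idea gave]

[idea gave]: t and (e -> t) cannot combine by function application — type clash.

type mismatch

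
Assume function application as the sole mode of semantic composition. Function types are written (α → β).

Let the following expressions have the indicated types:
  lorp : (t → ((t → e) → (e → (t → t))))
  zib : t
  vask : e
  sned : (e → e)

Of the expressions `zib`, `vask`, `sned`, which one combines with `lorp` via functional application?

zib

zib — combines: lorp : (t → ((t → e) → (e → (t → t)))) takes zib : t as argument, giving ((t → e) → (e → (t → t))).
vask : e — lorp needs t; vask needs nothing (atomic); neither fits.
sned : (e → e) — lorp needs t; sned needs e; neither fits.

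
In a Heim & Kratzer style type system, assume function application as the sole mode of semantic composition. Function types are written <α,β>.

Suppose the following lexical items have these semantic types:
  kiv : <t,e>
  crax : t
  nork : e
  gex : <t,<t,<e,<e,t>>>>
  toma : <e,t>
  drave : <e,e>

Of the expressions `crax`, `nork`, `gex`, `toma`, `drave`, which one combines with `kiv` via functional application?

crax

crax — combines: kiv : <t,e> takes crax : t as argument, giving e.
nork : e — does not combine with kiv.
gex : <t,<t,<e,<e,t>>>> — does not combine with kiv.
toma : <e,t> — does not combine with kiv.
drave : <e,e> — does not combine with kiv.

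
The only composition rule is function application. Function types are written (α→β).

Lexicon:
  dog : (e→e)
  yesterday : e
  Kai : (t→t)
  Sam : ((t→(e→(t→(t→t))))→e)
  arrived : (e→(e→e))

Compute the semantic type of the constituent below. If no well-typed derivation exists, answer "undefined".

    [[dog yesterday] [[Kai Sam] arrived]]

undefined

[dog yesterday]: (e→e) applied to e yields e.
[Kai Sam]: (t→t) with ((t→(e→(t→(t→t))))→e) — neither is a function whose domain matches the other; composition fails here.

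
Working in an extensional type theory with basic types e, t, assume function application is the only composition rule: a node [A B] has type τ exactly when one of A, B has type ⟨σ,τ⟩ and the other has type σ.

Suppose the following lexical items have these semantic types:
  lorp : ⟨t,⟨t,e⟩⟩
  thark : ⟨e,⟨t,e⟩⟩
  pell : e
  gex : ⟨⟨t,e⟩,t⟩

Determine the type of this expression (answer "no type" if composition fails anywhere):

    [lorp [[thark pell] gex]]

[thark pell]: ⟨e,⟨t,e⟩⟩ applied to e yields ⟨t,e⟩.
[[thark pell] gex]: ⟨⟨t,e⟩,t⟩ applied to ⟨t,e⟩ yields t.
[lorp [[thark pell] gex]]: ⟨t,⟨t,e⟩⟩ applied to t yields ⟨t,e⟩.

⟨t,e⟩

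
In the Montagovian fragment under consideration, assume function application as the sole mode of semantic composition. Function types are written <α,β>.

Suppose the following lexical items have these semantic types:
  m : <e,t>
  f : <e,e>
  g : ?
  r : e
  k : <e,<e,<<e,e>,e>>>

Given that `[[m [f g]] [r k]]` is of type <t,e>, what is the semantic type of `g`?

<<e,e>,<<e,t>,<<e,<<e,e>,e>>,<t,e>>>>

[[m [f g]] [r k]] must have type <t,e>. The sister [r k] has type <e,<<e,e>,e>>; that is not a function onto <t,e>, so [m [f g]] must be the functor, of type <<e,<<e,e>,e>>,<t,e>>.
[m [f g]] must have type <<e,<<e,e>,e>>,<t,e>>. The sister m has type <e,t>; that is not a function onto <<e,<<e,e>,e>>,<t,e>>, so [f g] must be the functor, of type <<e,t>,<<e,<<e,e>,e>>,<t,e>>>.
[f g] must have type <<e,t>,<<e,<<e,e>,e>>,<t,e>>>. The sister f has type <e,e>; that is not a function onto <<e,t>,<<e,<<e,e>,e>>,<t,e>>>, so g must be the functor, of type <<e,e>,<<e,t>,<<e,<<e,e>,e>>,<t,e>>>>.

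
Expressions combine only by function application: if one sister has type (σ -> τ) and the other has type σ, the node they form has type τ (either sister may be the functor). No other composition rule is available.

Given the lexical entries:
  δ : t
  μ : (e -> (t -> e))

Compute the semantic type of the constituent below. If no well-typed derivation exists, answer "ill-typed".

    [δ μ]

At [δ μ]: neither t nor (e -> (t -> e)) can take the other as argument; the node is ill-typed.

ill-typed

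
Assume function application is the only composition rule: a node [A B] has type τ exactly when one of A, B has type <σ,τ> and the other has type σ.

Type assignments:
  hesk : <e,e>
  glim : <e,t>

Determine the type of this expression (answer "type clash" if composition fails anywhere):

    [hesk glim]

[hesk glim]: <e,e> with <e,t> — neither is a function whose domain matches the other; composition fails here.

type clash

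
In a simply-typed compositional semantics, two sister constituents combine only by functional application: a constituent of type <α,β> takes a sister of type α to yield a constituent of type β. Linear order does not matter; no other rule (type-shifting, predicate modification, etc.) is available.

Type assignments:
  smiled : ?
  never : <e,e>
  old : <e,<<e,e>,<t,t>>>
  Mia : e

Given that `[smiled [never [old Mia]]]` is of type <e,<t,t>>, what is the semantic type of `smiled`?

For [smiled [never [old Mia]]] to have type <e,<t,t>> with [never [old Mia]] of type <t,t>, smiled must be the function: smiled : <<t,t>,<e,<t,t>>>.

<<t,t>,<e,<t,t>>>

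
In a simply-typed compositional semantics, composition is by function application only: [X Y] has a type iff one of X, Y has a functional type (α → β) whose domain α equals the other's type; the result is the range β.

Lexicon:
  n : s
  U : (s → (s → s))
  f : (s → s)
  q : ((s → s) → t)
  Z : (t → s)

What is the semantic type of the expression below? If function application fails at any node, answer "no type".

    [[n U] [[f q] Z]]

s

At [n U], U : (s → (s → s)) takes n : s, giving (s → s).
At [f q], q : ((s → s) → t) takes f : (s → s), giving t.
At [[f q] Z], Z : (t → s) takes [f q] : t, giving s.
At [[n U] [[f q] Z]], [n U] : (s → s) takes [[f q] Z] : s, giving s.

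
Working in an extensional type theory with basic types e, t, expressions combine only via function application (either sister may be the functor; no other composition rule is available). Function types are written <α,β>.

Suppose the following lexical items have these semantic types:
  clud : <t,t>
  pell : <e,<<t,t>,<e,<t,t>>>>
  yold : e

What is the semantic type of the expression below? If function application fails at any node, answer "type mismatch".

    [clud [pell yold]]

[pell yold]: <e,<<t,t>,<e,<t,t>>>> applied to e yields <<t,t>,<e,<t,t>>>.
[clud [pell yold]]: <<t,t>,<e,<t,t>>> applied to <t,t> yields <e,<t,t>>.

<e,<t,t>>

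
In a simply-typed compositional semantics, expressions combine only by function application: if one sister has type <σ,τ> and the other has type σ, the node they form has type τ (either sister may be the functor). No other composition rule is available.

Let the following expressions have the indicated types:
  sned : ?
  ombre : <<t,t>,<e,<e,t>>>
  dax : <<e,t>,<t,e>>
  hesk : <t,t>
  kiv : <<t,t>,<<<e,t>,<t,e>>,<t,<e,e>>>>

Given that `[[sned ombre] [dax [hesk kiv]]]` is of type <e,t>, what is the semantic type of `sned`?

For [[sned ombre] [dax [hesk kiv]]] to have type <e,t> with [dax [hesk kiv]] of type <t,<e,e>>, [sned ombre] must be the function: [sned ombre] : <<t,<e,e>>,<e,t>>.
For [sned ombre] to have type <<t,<e,e>>,<e,t>> with ombre of type <<t,t>,<e,<e,t>>>, sned must be the function: sned : <<<t,t>,<e,<e,t>>>,<<t,<e,e>>,<e,t>>>.

<<<t,t>,<e,<e,t>>>,<<t,<e,e>>,<e,t>>>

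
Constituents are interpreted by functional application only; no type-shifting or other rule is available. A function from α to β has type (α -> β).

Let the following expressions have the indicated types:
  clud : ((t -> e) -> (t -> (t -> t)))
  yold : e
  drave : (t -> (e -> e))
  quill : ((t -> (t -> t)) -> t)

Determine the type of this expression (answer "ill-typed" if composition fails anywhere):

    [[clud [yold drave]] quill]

ill-typed

At [yold drave]: neither e nor (t -> (e -> e)) can take the other as argument; the node is ill-typed.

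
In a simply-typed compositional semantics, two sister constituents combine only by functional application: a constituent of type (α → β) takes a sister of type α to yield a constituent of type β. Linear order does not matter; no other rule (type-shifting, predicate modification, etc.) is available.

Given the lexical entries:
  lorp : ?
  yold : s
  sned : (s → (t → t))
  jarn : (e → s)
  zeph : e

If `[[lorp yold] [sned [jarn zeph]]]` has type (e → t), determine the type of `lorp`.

(s → ((t → t) → (e → t)))

[[lorp yold] [sned [jarn zeph]]] is required to be (e → t). [sned [jarn zeph]] : (t → t) cannot yield (e → t) as functor, so [lorp yold] : ((t → t) → (e → t)).
[lorp yold] is required to be ((t → t) → (e → t)). yold : s cannot yield ((t → t) → (e → t)) as functor, so lorp : (s → ((t → t) → (e → t))).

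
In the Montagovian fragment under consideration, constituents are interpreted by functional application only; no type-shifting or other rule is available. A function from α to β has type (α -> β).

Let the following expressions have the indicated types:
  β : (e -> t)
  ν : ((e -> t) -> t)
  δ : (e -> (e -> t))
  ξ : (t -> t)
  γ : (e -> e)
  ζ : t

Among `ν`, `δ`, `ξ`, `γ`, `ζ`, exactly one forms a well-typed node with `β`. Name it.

ν

ν — combines: ν : ((e -> t) -> t) takes β : (e -> t) as argument, giving t.
δ : (e -> (e -> t)) — does not combine with β.
ξ : (t -> t) — does not combine with β.
γ : (e -> e) — does not combine with β.
ζ : t — does not combine with β.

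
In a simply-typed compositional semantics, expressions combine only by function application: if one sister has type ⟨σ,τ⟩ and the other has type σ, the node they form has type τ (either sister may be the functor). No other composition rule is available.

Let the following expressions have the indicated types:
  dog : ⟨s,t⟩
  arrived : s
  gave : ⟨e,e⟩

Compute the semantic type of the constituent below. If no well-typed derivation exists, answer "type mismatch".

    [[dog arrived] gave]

[dog arrived]: dog is ⟨s,t⟩, arrived is s; result t.
At [[dog arrived] gave]: neither t nor ⟨e,e⟩ can take the other as argument; the node is ill-typed.

type mismatch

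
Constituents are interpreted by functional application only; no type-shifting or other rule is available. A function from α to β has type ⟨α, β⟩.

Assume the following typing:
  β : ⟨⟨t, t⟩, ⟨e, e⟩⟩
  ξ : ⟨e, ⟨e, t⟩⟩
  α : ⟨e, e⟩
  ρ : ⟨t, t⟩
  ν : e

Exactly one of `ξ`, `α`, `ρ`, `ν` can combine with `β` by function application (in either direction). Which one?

ρ

ξ : ⟨e, ⟨e, t⟩⟩ — does not combine with β.
α : ⟨e, e⟩ — does not combine with β.
ρ — combines: β : ⟨⟨t, t⟩, ⟨e, e⟩⟩ takes ρ : ⟨t, t⟩ as argument, giving ⟨e, e⟩.
ν : e — does not combine with β.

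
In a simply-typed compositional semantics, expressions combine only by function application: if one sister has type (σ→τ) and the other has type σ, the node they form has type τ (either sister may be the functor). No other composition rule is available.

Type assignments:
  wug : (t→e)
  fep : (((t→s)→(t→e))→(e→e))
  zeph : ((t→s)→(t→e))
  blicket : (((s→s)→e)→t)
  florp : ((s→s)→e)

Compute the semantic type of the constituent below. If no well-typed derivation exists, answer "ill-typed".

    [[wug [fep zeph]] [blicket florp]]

[fep zeph]: (((t→s)→(t→e))→(e→e)) applied to ((t→s)→(t→e)) yields (e→e).
[wug [fep zeph]]: (t→e) with (e→e) — neither is a function whose domain matches the other; composition fails here.

ill-typed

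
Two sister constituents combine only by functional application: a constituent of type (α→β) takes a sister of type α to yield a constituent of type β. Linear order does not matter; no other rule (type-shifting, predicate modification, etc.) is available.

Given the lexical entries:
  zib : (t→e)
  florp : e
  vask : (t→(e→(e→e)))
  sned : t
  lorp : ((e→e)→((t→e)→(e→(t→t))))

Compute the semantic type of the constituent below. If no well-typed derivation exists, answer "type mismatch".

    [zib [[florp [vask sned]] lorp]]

[vask sned]: functor vask : (t→(e→(e→e))), argument sned : t; result (e→(e→e)).
[florp [vask sned]]: functor [vask sned] : (e→(e→e)), argument florp : e; result (e→e).
[[florp [vask sned]] lorp]: functor lorp : ((e→e)→((t→e)→(e→(t→t)))), argument [florp [vask sned]] : (e→e); result ((t→e)→(e→(t→t))).
[zib [[florp [vask sned]] lorp]]: functor [[florp [vask sned]] lorp] : ((t→e)→(e→(t→t))), argument zib : (t→e); result (e→(t→t)).

(e→(t→t))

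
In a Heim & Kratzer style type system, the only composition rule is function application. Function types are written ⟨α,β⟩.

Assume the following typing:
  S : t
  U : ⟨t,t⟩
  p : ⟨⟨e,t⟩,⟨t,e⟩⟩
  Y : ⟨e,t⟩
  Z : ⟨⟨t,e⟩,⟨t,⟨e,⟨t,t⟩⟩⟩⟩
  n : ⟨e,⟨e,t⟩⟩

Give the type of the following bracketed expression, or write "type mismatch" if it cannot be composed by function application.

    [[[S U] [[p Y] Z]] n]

[S U]: ⟨t,t⟩ applied to t yields t.
[p Y]: ⟨⟨e,t⟩,⟨t,e⟩⟩ applied to ⟨e,t⟩ yields ⟨t,e⟩.
[[p Y] Z]: ⟨⟨t,e⟩,⟨t,⟨e,⟨t,t⟩⟩⟩⟩ applied to ⟨t,e⟩ yields ⟨t,⟨e,⟨t,t⟩⟩⟩.
[[S U] [[p Y] Z]]: ⟨t,⟨e,⟨t,t⟩⟩⟩ applied to t yields ⟨e,⟨t,t⟩⟩.
[[[S U] [[p Y] Z]] n]: ⟨e,⟨t,t⟩⟩ and ⟨e,⟨e,t⟩⟩ cannot combine by function application — type clash.

type mismatch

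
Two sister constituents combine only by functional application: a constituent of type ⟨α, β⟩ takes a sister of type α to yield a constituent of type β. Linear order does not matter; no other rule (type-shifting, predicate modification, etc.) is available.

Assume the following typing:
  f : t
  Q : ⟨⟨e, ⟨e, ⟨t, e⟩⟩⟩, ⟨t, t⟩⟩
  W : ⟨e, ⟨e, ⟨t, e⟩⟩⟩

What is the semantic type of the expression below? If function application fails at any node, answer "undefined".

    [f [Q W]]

[Q W]: ⟨⟨e, ⟨e, ⟨t, e⟩⟩⟩, ⟨t, t⟩⟩ applied to ⟨e, ⟨e, ⟨t, e⟩⟩⟩ yields ⟨t, t⟩.
[f [Q W]]: ⟨t, t⟩ applied to t yields t.

t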